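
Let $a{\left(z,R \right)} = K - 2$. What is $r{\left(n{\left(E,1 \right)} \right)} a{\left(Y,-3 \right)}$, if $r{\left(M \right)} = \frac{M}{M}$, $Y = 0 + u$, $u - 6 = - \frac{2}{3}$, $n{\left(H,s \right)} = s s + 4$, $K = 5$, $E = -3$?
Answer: $3$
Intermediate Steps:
$n{\left(H,s \right)} = 4 + s^{2}$ ($n{\left(H,s \right)} = s^{2} + 4 = 4 + s^{2}$)
$u = \frac{16}{3}$ ($u = 6 - \frac{2}{3} = \frac{16}{3} \approx 5.3333$)
$Y = \frac{16}{3}$ ($Y = 0 + \frac{16}{3} = \frac{16}{3} \approx 5.3333$)
$r{\left(M \right)} = 1$
$a{\left(z,R \right)} = 3$ ($a{\left(z,R \right)} = 5 - 2 = 3$)
$r{\left(n{\left(E,1 \right)} \right)} a{\left(Y,-3 \right)} = 1 \cdot 3 = 3$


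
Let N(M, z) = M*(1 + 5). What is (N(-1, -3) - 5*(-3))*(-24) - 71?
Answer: -287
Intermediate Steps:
N(M, z) = 6*M (N(M, z) = M*6 = 6*M)
(N(-1, -3) - 5*(-3))*(-24) - 71 = (6*(-1) - 5*(-3))*(-24) - 71 = (-6 + 15)*(-24) - 71 = 9*(-24) - 71 = -216 - 71 = -287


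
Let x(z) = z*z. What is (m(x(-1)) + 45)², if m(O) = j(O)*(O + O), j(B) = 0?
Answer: 2025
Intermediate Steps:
x(z) = z²
m(O) = 0 (m(O) = 0*(O + O) = 0*(2*O) = 0)
(m(x(-1)) + 45)² = (0 + 45)² = 45² = 2025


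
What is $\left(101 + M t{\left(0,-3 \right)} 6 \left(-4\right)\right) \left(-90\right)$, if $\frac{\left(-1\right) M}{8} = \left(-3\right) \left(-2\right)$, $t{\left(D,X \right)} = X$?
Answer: $301950$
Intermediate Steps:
$M = -48$ ($M = - 8 \left(\left(-3\right) \left(-2\right)\right) = \left(-8\right) 6 = -48$)
$\left(101 + M t{\left(0,-3 \right)} 6 \left(-4\right)\right) \left(-90\right) = \left(101 + \left(-48\right) \left(-3\right) 6 \left(-4\right)\right) \left(-90\right) = \left(101 + 144 \left(-24\right)\right) \left(-90\right) = \left(101 - 3456\right) \left(-90\right) = \left(-3355\right) \left(-90\right) = 301950$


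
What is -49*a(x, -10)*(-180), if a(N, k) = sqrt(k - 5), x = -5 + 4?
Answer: 8820*I*sqrt(15) ≈ 34160.0*I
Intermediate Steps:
x = -1
a(N, k) = sqrt(-5 + k)
-49*a(x, -10)*(-180) = -49*sqrt(-5 - 10)*(-180) = -49*I*sqrt(15)*(-180) = 8820*I*sqrt(15)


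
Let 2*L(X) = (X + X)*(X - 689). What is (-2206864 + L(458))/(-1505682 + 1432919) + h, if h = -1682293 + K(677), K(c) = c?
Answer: -122357112346/72763 ≈ -1.6816e+6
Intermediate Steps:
L(X) = X*(-689 + X) (L(X) = ((X + X)*(X - 689))/2 = ((2*X)*(-689 + X))/2 = (2*X*(-689 + X))/2 = X*(-689 + X))
h = -1681616 (h = -1682293 + 677 = -1681616)
(-2206864 + L(458))/(-1505682 + 1432919) + h = (-2206864 + 458*(-689 + 458))/(-1505682 + 1432919) - 1681616 = (-2206864 + 458*(-231))/(-72763) - 1681616 = (-2206864 - 105798)*(-1/72763) - 1681616 = -2312662*(-1/72763) - 1681616 = 2312662/72763 - 1681616 = -122357112346/72763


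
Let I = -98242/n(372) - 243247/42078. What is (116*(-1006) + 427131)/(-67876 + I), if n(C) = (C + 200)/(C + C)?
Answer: -1867935201990/1177346928161 ≈ -1.5866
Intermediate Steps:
n(C) = (200 + C)/(2*C) (n(C) = (200 + C)/((2*C)) = (200 + C)*(1/(2*C)) = (200 + C)/(2*C))
I = -768926583257/6017154 (I = -98242*744/(200 + 372) - 243247/42078 = -98242/((1/2)*(1/372)*572) - 243247*1/42078 = -98242/143/186 - 243247/42078 = -98242*186/143 - 243247/42078 = -18273012/143 - 243247/42078 = -768926583257/6017154 ≈ -1.2779e+5)
(116*(-1006) + 427131)/(-67876 + I) = (116*(-1006) + 427131)/(-67876 - 768926583257/6017154) = (-116696 + 427131)/(-1177346928161/6017154) = 310435*(-6017154/1177346928161) = -1867935201990/1177346928161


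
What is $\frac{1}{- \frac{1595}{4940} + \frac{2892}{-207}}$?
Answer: $- \frac{68172}{974443} \approx -0.06996$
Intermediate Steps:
$\frac{1}{- \frac{1595}{4940} + \frac{2892}{-207}} = \frac{1}{\left(-1595\right) \frac{1}{4940} + 2892 \left(- \frac{1}{207}\right)} = \frac{1}{- \frac{319}{988} - \frac{964}{69}} = \frac{1}{- \frac{974443}{68172}} = - \frac{68172}{974443}$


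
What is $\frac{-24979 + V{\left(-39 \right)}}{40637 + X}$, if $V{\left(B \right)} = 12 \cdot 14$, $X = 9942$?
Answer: $- \frac{24811}{50579} \approx -0.49054$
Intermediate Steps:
$V{\left(B \right)} = 168$
$\frac{-24979 + V{\left(-39 \right)}}{40637 + X} = \frac{-24979 + 168}{40637 + 9942} = - \frac{24811}{50579}$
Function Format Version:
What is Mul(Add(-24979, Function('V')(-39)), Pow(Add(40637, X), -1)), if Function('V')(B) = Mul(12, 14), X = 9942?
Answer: Rational(-24811, 50579) ≈ -0.49054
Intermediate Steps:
Function('V')(B) = 168
Mul(Add(-24979, Function('V')(-39)), Pow(Add(40637, X), -1)) = Mul(Add(-24979, 168), Pow(Add(40637, 9942), -1)) = Mul(-24811, Pow(50579, -1)) = Mul(-24811, Rational(1, 50579)) = Rational(-24811, 50579)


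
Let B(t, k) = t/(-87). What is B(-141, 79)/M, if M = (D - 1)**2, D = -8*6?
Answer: 47/69629 ≈ 0.00067501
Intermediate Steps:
D = -48
B(t, k) = -t/87 (B(t, k) = t*(-1/87) = -t/87)
M = 2401 (M = (-48 - 1)**2 = (-49)**2 = 2401)
B(-141, 79)/M = -1/87*(-141)/2401 = (47/29)*(1/2401) = 47/69629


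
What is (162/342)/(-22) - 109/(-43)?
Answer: 45175/17974 ≈ 2.5134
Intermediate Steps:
(162/342)/(-22) - 109/(-43) = (162*(1/342))*(-1/22) - 109*(-1/43) = (9/19)*(-1/22) + 109/43 = -9/418 + 109/43 = 45175/17974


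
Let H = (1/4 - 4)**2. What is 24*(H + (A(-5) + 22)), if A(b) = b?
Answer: 1491/2 ≈ 745.50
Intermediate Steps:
H = 225/16 (H = (1/4 - 4)**2 = (-15/4)**2 = 225/16 ≈ 14.063)
24*(H + (A(-5) + 22)) = 24*(225/16 + (-5 + 22)) = 24*(225/16 + 17) = 24*(497/16) = 1491/2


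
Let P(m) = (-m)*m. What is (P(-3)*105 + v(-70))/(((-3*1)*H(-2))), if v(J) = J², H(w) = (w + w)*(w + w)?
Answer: -3955/48 ≈ -82.396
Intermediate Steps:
H(w) = 4*w² (H(w) = (2*w)*(2*w) = 4*w²)
P(m) = -m²
(P(-3)*105 + v(-70))/(((-3*1)*H(-2))) = (-1*(-3)²*105 + (-70)²)/(((-3*1)*(4*(-2)²))) = (-1*9*105 + 4900)/((-12*4)) = (-9*105 + 4900)/((-3*16)) = (-945 + 4900)/(-48) = 3955*(-1/48) = -3955/48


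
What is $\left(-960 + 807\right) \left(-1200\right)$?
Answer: $183600$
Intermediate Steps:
$\left(-960 + 807\right) \left(-1200\right) = \left(-153\right) \left(-1200\right) = 183600$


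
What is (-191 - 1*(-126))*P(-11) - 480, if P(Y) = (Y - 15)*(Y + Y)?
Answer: -37660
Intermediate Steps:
P(Y) = 2*Y*(-15 + Y) (P(Y) = (-15 + Y)*(2*Y) = 2*Y*(-15 + Y))
(-191 - 1*(-126))*P(-11) - 480 = (-191 - 1*(-126))*(2*(-11)*(-15 - 11)) - 480 = (-191 + 126)*(2*(-11)*(-26)) - 480 = -65*572 - 480 = -37180 - 480 = -37660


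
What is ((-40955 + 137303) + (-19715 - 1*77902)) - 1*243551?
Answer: -244820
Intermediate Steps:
((-40955 + 137303) + (-19715 - 1*77902)) - 1*243551 = (96348 + (-19715 - 77902)) - 243551 = (96348 - 97617) - 243551 = -1269 - 243551 = -244820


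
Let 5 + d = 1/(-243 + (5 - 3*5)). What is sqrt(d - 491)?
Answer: 7*I*sqrt(647933)/253 ≈ 22.271*I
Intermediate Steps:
d = -1266/253 (d = -5 + 1/(-243 + (5 - 3*5)) = -5 + 1/(-243 + (5 - 15)) = -5 + 1/(-243 - 10) = -5 + 1/(-253) = -5 - 1/253 = -1266/253 ≈ -5.0040)
sqrt(d - 491) = sqrt(-1266/253 - 491) = sqrt(-125489/253) = 7*I*sqrt(647933)/253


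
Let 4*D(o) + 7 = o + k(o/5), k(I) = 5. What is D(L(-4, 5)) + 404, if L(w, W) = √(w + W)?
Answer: 1615/4 ≈ 403.75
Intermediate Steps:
L(w, W) = √(W + w)
D(o) = -½ + o/4 (D(o) = -7/4 + (o + 5)/4 = -7/4 + (5 + o)/4 = -7/4 + (5/4 + o/4) = -½ + o/4)
D(L(-4, 5)) + 404 = (-½ + √(5 - 4)/4) + 404 = (-½ + √1/4) + 404 = (-½ + (¼)*1) + 404 = (-½ + ¼) + 404 = -¼ + 404 = 1615/4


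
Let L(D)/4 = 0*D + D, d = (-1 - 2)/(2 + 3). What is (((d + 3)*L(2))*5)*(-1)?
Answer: -96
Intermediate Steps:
d = -⅗ (d = -3/5 = -3*⅕ = -⅗ ≈ -0.60000)
L(D) = 4*D (L(D) = 4*(0*D + D) = 4*(0 + D) = 4*D)
(((d + 3)*L(2))*5)*(-1) = (((-⅗ + 3)*(4*2))*5)*(-1) = (((12/5)*8)*5)*(-1) = ((96/5)*5)*(-1) = 96*(-1) = -96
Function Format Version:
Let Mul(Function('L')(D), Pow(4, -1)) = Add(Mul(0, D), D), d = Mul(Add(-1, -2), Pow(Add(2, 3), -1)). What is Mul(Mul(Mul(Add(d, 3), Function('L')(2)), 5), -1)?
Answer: -96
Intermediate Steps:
d = Rational(-3, 5) (d = Mul(-3, Pow(5, -1)) = Mul(-3, Rational(1, 5)) = Rational(-3, 5) ≈ -0.60000)
Function('L')(D) = Mul(4, D) (Function('L')(D) = Mul(4, Add(Mul(0, D), D)) = Mul(4, Add(0, D)) = Mul(4, D))
Mul(Mul(Mul(Add(d, 3), Function('L')(2)), 5), -1) = Mul(Mul(Mul(Add(Rational(-3, 5), 3), Mul(4, 2)), 5), -1) = Mul(Mul(Mul(Rational(12, 5), 8), 5), -1) = Mul(Mul(Rational(96, 5), 5), -1) = Mul(96, -1) = -96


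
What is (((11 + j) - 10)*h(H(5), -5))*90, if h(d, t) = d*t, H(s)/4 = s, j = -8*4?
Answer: 279000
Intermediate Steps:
j = -32
H(s) = 4*s
(((11 + j) - 10)*h(H(5), -5))*90 = (((11 - 32) - 10)*((4*5)*(-5)))*90 = ((-21 - 10)*(20*(-5)))*90 = -31*(-100)*90 = 3100*90 = 279000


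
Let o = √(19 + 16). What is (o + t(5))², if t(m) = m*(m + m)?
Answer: (50 + √35)² ≈ 3126.6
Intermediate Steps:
t(m) = 2*m² (t(m) = m*(2*m) = 2*m²)
o = √35 ≈ 5.9161
(o + t(5))² = (√35 + 2*5²)² = (√35 + 2*25)² = (√35 + 50)² = (50 + √35)²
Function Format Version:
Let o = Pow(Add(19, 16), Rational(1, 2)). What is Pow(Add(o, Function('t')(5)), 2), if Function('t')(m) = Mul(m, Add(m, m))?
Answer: Pow(Add(50, Pow(35, Rational(1, 2))), 2) ≈ 3126.6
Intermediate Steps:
Function('t')(m) = Mul(2, Pow(m, 2)) (Function('t')(m) = Mul(m, Mul(2, m)) = Mul(2, Pow(m, 2)))
o = Pow(35, Rational(1, 2)) ≈ 5.9161
Pow(Add(o, Function('t')(5)), 2) = Pow(Add(Pow(35, Rational(1, 2)), Mul(2, Pow(5, 2))), 2) = Pow(Add(Pow(35, Rational(1, 2)), Mul(2, 25)), 2) = Pow(Add(Pow(35, Rational(1, 2)), 50), 2) = Pow(Add(50, Pow(35, Rational(1, 2))), 2)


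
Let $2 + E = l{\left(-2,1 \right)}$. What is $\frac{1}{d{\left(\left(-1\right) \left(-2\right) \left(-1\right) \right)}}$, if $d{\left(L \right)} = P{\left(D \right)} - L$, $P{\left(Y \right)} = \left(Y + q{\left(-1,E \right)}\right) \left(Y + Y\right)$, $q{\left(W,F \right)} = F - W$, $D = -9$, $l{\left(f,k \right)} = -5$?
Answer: $\frac{1}{272} \approx 0.0036765$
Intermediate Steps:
$E = -7$ ($E = -2 - 5 = -7$)
$P{\left(Y \right)} = 2 Y \left(-6 + Y\right)$ ($P{\left(Y \right)} = \left(Y - 6\right) \left(Y + Y\right) = \left(Y + \left(-7 + 1\right)\right) 2 Y = \left(Y - 6\right) 2 Y = \left(-6 + Y\right) 2 Y = 2 Y \left(-6 + Y\right)$)
$d{\left(L \right)} = 270 - L$ ($d{\left(L \right)} = 2 \left(-9\right) \left(-6 - 9\right) - L = 2 \left(-9\right) \left(-15\right) - L = 270 - L$)
$\frac{1}{d{\left(\left(-1\right) \left(-2\right) \left(-1\right) \right)}} = \frac{1}{270 - \left(-1\right) \left(-2\right) \left(-1\right)} = \frac{1}{270 - 2 \left(-1\right)} = \frac{1}{270 - -2} = \frac{1}{270 + 2} = \frac{1}{272}$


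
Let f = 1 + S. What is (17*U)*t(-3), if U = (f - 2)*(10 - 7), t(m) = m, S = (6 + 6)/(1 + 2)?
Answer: -459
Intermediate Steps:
S = 4 (S = 12/3 = 12*(⅓) = 4)
f = 5 (f = 1 + 4 = 5)
U = 9 (U = (5 - 2)*(10 - 7) = 3*3 = 9)
(17*U)*t(-3) = (17*9)*(-3) = 153*(-3) = -459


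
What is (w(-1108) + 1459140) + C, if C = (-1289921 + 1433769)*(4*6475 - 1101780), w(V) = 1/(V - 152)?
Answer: -194999776146001/1260 ≈ -1.5476e+11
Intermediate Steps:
w(V) = 1/(-152 + V)
C = -154763186240 (C = 143848*(25900 - 1101780) = 143848*(-1075880) = -154763186240)
(w(-1108) + 1459140) + C = (1/(-152 - 1108) + 1459140) - 154763186240 = (1/(-1260) + 1459140) - 154763186240 = (-1/1260 + 1459140) - 154763186240 = 1838516399/1260 - 154763186240 = -194999776146001/1260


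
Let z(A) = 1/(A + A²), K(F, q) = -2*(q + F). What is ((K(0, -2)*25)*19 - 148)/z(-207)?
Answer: 74708784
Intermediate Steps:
K(F, q) = -2*F - 2*q (K(F, q) = -2*(F + q) = -2*F - 2*q)
((K(0, -2)*25)*19 - 148)/z(-207) = (((-2*0 - 2*(-2))*25)*19 - 148)/((1/((-207)*(1 - 207)))) = (((0 + 4)*25)*19 - 148)/((-1/207/(-206))) = ((4*25)*19 - 148)/((-1/207*(-1/206))) = (100*19 - 148)/(1/42642) = (1900 - 148)*42642 = 1752*42642 = 74708784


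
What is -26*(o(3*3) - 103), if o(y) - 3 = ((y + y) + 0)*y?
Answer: -1612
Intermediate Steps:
o(y) = 3 + 2*y² (o(y) = 3 + ((y + y) + 0)*y = 3 + (2*y + 0)*y = 3 + (2*y)*y = 3 + 2*y²)
-26*(o(3*3) - 103) = -26*((3 + 2*(3*3)²) - 103) = -26*((3 + 2*9²) - 103) = -26*((3 + 2*81) - 103) = -26*((3 + 162) - 103) = -26*(165 - 103) = -26*62 = -1612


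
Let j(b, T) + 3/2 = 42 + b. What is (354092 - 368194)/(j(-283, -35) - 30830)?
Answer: 28204/62145 ≈ 0.45384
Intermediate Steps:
j(b, T) = 81/2 + b (j(b, T) = -3/2 + (42 + b) = 81/2 + b)
(354092 - 368194)/(j(-283, -35) - 30830) = (354092 - 368194)/((81/2 - 283) - 30830) = -14102/(-485/2 - 30830) = -14102/(-62145/2) = -14102*(-2/62145) = 28204/62145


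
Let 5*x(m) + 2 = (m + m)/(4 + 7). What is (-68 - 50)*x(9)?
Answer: 472/55 ≈ 8.5818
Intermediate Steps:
x(m) = -2/5 + 2*m/55 (x(m) = -2/5 + ((m + m)/(4 + 7))/5 = -2/5 + ((2*m)/11)/5 = -2/5 + ((2*m)*(1/11))/5 = -2/5 + (2*m/11)/5 = -2/5 + 2*m/55)
(-68 - 50)*x(9) = (-68 - 50)*(-2/5 + (2/55)*9) = -118*(-2/5 + 18/55) = -118*(-4/55) = 472/55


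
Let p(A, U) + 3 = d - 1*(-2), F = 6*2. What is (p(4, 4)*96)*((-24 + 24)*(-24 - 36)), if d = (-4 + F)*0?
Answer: 0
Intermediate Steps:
F = 12
d = 0 (d = (-4 + 12)*0 = 8*0 = 0)
p(A, U) = -1 (p(A, U) = -3 + (0 - 1*(-2)) = -3 + (0 + 2) = -3 + 2 = -1)
(p(4, 4)*96)*((-24 + 24)*(-24 - 36)) = (-1*96)*((-24 + 24)*(-24 - 36)) = -0*(-60) = -96*0 = 0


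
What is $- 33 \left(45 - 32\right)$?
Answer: $-429$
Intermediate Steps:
$- 33 \left(45 - 32\right) = \left(-33\right) 13 = -429$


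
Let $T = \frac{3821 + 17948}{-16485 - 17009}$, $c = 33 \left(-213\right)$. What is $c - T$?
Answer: $- \frac{235407557}{33494} \approx -7028.4$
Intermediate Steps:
$c = -7029$
$T = - \frac{21769}{33494}$ ($T = \frac{21769}{-33494} = 21769 \left(- \frac{1}{33494}\right) = - \frac{21769}{33494} \approx -0.64994$)
$c - T = -7029 - - \frac{21769}{33494} = -7029 + \frac{21769}{33494} = - \frac{235407557}{33494}$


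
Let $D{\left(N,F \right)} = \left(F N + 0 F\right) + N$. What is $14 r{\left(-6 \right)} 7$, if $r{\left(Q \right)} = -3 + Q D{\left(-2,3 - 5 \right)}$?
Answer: $-1470$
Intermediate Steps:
$D{\left(N,F \right)} = N + F N$ ($D{\left(N,F \right)} = \left(F N + 0\right) + N = F N + N = N + F N$)
$r{\left(Q \right)} = -3 + 2 Q$ ($r{\left(Q \right)} = -3 + Q \left(- 2 \left(1 + \left(3 - 5\right)\right)\right) = -3 + Q \left(- 2 \left(1 - 2\right)\right) = -3 + Q \left(\left(-2\right) \left(-1\right)\right) = -3 + Q 2 = -3 + 2 Q$)
$14 r{\left(-6 \right)} 7 = 14 \left(-3 + 2 \left(-6\right)\right) 7 = 14 \left(-3 - 12\right) 7 = 14 \left(-15\right) 7 = \left(-210\right) 7 = -1470$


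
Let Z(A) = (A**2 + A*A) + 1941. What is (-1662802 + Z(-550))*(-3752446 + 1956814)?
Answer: 1895937799152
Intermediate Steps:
Z(A) = 1941 + 2*A**2 (Z(A) = (A**2 + A**2) + 1941 = 2*A**2 + 1941 = 1941 + 2*A**2)
(-1662802 + Z(-550))*(-3752446 + 1956814) = (-1662802 + (1941 + 2*(-550)**2))*(-3752446 + 1956814) = (-1662802 + (1941 + 2*302500))*(-1795632) = (-1662802 + (1941 + 605000))*(-1795632) = (-1662802 + 606941)*(-1795632) = -1055861*(-1795632) = 1895937799152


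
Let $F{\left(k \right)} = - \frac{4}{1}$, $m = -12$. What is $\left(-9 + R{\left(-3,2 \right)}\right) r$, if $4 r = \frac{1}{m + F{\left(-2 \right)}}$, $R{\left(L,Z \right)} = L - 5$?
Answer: $\frac{17}{64} \approx 0.26563$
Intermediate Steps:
$F{\left(k \right)} = -4$ ($F{\left(k \right)} = \left(-4\right) 1 = -4$)
$R{\left(L,Z \right)} = -5 + L$
$r = - \frac{1}{64}$ ($r = \frac{1}{4 \left(-12 - 4\right)} = \frac{1}{4 \left(-16\right)} = \frac{1}{4} \left(- \frac{1}{16}\right) = - \frac{1}{64} \approx -0.015625$)
$\left(-9 + R{\left(-3,2 \right)}\right) r = \left(-9 - 8\right) \left(- \frac{1}{64}\right) = \left(-17\right) \left(- \frac{1}{64}\right) = \frac{17}{64}$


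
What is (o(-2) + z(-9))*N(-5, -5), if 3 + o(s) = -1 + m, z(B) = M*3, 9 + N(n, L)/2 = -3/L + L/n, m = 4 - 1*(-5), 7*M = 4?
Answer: -3478/35 ≈ -99.371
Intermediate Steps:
M = 4/7 (M = (⅐)*4 = 4/7 ≈ 0.57143)
m = 9 (m = 4 + 5 = 9)
N(n, L) = -18 - 6/L + 2*L/n (N(n, L) = -18 + 2*(-3/L + L/n) = -18 + (-6/L + 2*L/n) = -18 - 6/L + 2*L/n)
z(B) = 12/7 (z(B) = (4/7)*3 = 12/7)
o(s) = 5 (o(s) = -3 + (-1 + 9) = -3 + 8 = 5)
(o(-2) + z(-9))*N(-5, -5) = (5 + 12/7)*(-18 - 6/(-5) + 2*(-5)/(-5)) = 47*(-18 - 6*(-⅕) + 2*(-5)*(-⅕))/7 = 47*(-18 + 6/5 + 2)/7 = (47/7)*(-74/5) = -3478/35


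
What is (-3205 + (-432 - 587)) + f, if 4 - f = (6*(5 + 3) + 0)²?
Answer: -6524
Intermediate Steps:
f = -2300 (f = 4 - (6*(5 + 3) + 0)² = 4 - (6*8 + 0)² = 4 - (48 + 0)² = 4 - 1*48² = 4 - 1*2304 = 4 - 2304 = -2300)
(-3205 + (-432 - 587)) + f = (-3205 + (-432 - 587)) - 2300 = (-3205 - 1019) - 2300 = -4224 - 2300 = -6524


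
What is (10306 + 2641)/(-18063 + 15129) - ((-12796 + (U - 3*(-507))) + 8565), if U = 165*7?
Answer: 4549423/2934 ≈ 1550.6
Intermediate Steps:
U = 1155
(10306 + 2641)/(-18063 + 15129) - ((-12796 + (U - 3*(-507))) + 8565) = (10306 + 2641)/(-18063 + 15129) - ((-12796 + (1155 - 3*(-507))) + 8565) = 12947/(-2934) - ((-12796 + (1155 - 1*(-1521))) + 8565) = 12947*(-1/2934) - ((-12796 + (1155 + 1521)) + 8565) = -12947/2934 - ((-12796 + 2676) + 8565) = -12947/2934 - (-10120 + 8565) = -12947/2934 - 1*(-1555) = -12947/2934 + 1555 = 4549423/2934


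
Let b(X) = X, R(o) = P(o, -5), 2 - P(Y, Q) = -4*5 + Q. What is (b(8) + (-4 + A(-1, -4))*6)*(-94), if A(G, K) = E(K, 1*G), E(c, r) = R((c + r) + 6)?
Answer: -13724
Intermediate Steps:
P(Y, Q) = 22 - Q (P(Y, Q) = 2 - (-4*5 + Q) = 2 - (-20 + Q) = 2 + (20 - Q) = 22 - Q)
R(o) = 27 (R(o) = 22 - 1*(-5) = 22 + 5 = 27)
E(c, r) = 27
A(G, K) = 27
(b(8) + (-4 + A(-1, -4))*6)*(-94) = (8 + (-4 + 27)*6)*(-94) = (8 + 23*6)*(-94) = (8 + 138)*(-94) = 146*(-94) = -13724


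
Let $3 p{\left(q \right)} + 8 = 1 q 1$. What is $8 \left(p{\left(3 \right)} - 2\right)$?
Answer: $- \frac{88}{3} \approx -29.333$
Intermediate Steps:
$p{\left(q \right)} = - \frac{8}{3} + \frac{q}{3}$ ($p{\left(q \right)} = - \frac{8}{3} + \frac{1 q 1}{3} = - \frac{8}{3} + \frac{q 1}{3} = - \frac{8}{3} + \frac{q}{3}$)
$8 \left(p{\left(3 \right)} - 2\right) = 8 \left(\left(- \frac{8}{3} + \frac{1}{3} \cdot 3\right) - 2\right) = 8 \left(\left(- \frac{8}{3} + 1\right) - 2\right) = 8 \left(- \frac{5}{3} - 2\right) = 8 \left(- \frac{11}{3}\right) = - \frac{88}{3}$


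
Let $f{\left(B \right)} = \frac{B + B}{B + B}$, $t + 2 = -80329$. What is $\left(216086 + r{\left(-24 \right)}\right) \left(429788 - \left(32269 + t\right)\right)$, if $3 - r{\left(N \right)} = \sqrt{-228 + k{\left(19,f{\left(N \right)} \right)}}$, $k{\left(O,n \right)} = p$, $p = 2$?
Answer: $103258128650 - 477850 i \sqrt{226} \approx 1.0326 \cdot 10^{11} - 7.1837 \cdot 10^{6} i$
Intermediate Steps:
$t = -80331$ ($t = -2 - 80329 = -80331$)
$f{\left(B \right)} = 1$ ($f{\left(B \right)} = \frac{2 B}{2 B} = 2 B \frac{1}{2 B} = 1$)
$k{\left(O,n \right)} = 2$
$r{\left(N \right)} = 3 - i \sqrt{226}$ ($r{\left(N \right)} = 3 - \sqrt{-228 + 2} = 3 - \sqrt{-226} = 3 - i \sqrt{226}$)
$\left(216086 + r{\left(-24 \right)}\right) \left(429788 - \left(32269 + t\right)\right) = \left(216086 + \left(3 - i \sqrt{226}\right)\right) \left(429788 - -48062\right) = \left(216089 - i \sqrt{226}\right) \left(429788 + \left(-32269 + 80331\right)\right) = \left(216089 - i \sqrt{226}\right) \left(429788 + 48062\right) = \left(216089 - i \sqrt{226}\right) 477850 = 103258128650 - 477850 i \sqrt{226}$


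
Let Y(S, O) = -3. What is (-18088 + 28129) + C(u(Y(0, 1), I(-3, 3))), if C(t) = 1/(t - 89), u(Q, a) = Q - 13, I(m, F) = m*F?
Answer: 1054304/105 ≈ 10041.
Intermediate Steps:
I(m, F) = F*m
u(Q, a) = -13 + Q
C(t) = 1/(-89 + t)
(-18088 + 28129) + C(u(Y(0, 1), I(-3, 3))) = (-18088 + 28129) + 1/(-89 + (-13 - 3)) = 10041 + 1/(-89 - 16) = 10041 + 1/(-105) = 10041 - 1/105 = 1054304/105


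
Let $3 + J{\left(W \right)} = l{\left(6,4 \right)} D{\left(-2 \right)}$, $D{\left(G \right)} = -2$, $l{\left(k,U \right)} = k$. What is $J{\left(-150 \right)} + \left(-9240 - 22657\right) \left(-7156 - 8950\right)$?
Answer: $513733067$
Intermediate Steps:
$J{\left(W \right)} = -15$ ($J{\left(W \right)} = -3 + 6 \left(-2\right) = -3 - 12 = -15$)
$J{\left(-150 \right)} + \left(-9240 - 22657\right) \left(-7156 - 8950\right) = -15 + \left(-9240 - 22657\right) \left(-7156 - 8950\right) = -15 - -513733082 = -15 + 513733082 = 513733067$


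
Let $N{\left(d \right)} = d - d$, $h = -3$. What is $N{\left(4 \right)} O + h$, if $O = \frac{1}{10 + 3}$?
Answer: $-3$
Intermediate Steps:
$O = \frac{1}{13} \approx 0.076923$
$N{\left(d \right)} = 0$
$N{\left(4 \right)} O + h = 0 \cdot \frac{1}{13} - 3 = 0 - 3 = -3$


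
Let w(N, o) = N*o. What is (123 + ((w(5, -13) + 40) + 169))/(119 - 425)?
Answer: -89/102 ≈ -0.87255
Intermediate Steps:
(123 + ((w(5, -13) + 40) + 169))/(119 - 425) = (123 + ((5*(-13) + 40) + 169))/(119 - 425) = (123 + ((-65 + 40) + 169))/(-306) = (123 + (-25 + 169))*(-1/306) = (123 + 144)*(-1/306) = 267*(-1/306) = -89/102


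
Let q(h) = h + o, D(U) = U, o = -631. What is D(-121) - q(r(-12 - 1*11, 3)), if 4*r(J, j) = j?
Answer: 2037/4 ≈ 509.25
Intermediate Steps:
r(J, j) = j/4
q(h) = -631 + h (q(h) = h - 631 = -631 + h)
D(-121) - q(r(-12 - 1*11, 3)) = -121 - (-631 + (¼)*3) = -121 - (-631 + ¾) = -121 - 1*(-2521/4) = -121 + 2521/4 = 2037/4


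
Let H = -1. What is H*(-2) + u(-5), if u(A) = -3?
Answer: -1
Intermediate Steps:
H*(-2) + u(-5) = -1*(-2) - 3 = 2 - 3 = -1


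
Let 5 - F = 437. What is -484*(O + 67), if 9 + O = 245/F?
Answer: -3002131/108 ≈ -27798.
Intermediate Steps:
F = -432 (F = 5 - 1*437 = 5 - 437 = -432)
O = -4133/432 (O = -9 + 245/(-432) = -9 + 245*(-1/432) = -9 - 245/432 = -4133/432 ≈ -9.5671)
-484*(O + 67) = -484*(-4133/432 + 67) = -484*24811/432 = -3002131/108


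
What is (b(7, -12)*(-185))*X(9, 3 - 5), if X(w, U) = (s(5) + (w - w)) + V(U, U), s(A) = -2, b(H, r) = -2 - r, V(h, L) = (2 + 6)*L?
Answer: 33300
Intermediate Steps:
V(h, L) = 8*L
X(w, U) = -2 + 8*U (X(w, U) = (-2 + (w - w)) + 8*U = (-2 + 0) + 8*U = -2 + 8*U)
(b(7, -12)*(-185))*X(9, 3 - 5) = ((-2 - 1*(-12))*(-185))*(-2 + 8*(3 - 5)) = ((-2 + 12)*(-185))*(-2 + 8*(-2)) = (10*(-185))*(-2 - 16) = -1850*(-18) = 33300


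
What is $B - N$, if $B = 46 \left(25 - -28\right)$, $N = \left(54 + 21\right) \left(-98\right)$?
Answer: $9788$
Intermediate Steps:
$N = -7350$ ($N = 75 \left(-98\right) = -7350$)
$B = 2438$ ($B = 46 \left(25 + 28\right) = 46 \cdot 53 = 2438$)
$B - N = 2438 - -7350 = 2438 + 7350 = 9788$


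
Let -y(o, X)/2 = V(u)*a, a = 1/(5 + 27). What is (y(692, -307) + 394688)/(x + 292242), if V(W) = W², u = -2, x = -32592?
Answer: 1578751/1038600 ≈ 1.5201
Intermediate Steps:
a = 1/32 ≈ 0.031250
y(o, X) = -¼ (y(o, X) = -2*(-2)²/32 = -8/32 = -2*⅛ = -¼)
(y(692, -307) + 394688)/(x + 292242) = (-¼ + 394688)/(-32592 + 292242) = (1578751/4)/259650 = (1578751/4)*(1/259650) = 1578751/1038600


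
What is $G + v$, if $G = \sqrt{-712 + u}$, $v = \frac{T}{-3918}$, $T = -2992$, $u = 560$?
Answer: $\frac{1496}{1959} + 2 i \sqrt{38} \approx 0.76365 + 12.329 i$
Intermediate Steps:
$v = \frac{1496}{1959}$ ($v = - \frac{2992}{-3918} = \left(-2992\right) \left(- \frac{1}{3918}\right) = \frac{1496}{1959} \approx 0.76365$)
$G = 2 i \sqrt{38}$ ($G = \sqrt{-712 + 560} = \sqrt{-152} = 2 i \sqrt{38} \approx 12.329 i$)
$G + v = 2 i \sqrt{38} + \frac{1496}{1959} = \frac{1496}{1959} + 2 i \sqrt{38}$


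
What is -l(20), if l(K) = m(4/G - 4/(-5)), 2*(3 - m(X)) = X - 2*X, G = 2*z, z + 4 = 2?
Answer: -29/10 ≈ -2.9000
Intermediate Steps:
z = -2 (z = -4 + 2 = -2)
G = -4 (G = 2*(-2) = -4)
m(X) = 3 + X/2 (m(X) = 3 - (X - 2*X)/2 = 3 - (-1)*X/2 = 3 + X/2)
l(K) = 29/10 (l(K) = 3 + (4/(-4) - 4/(-5))/2 = 3 + (4*(-1/4) - 4*(-1/5))/2 = 3 + (-1 + 4/5)/2 = 3 + (1/2)*(-1/5) = 3 - 1/10 = 29/10)
-l(20) = -1*29/10 = -29/10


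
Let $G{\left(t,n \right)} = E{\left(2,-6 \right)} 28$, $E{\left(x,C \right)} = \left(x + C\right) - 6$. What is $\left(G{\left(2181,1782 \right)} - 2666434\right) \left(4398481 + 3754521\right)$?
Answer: $-21741724575428$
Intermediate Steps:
$E{\left(x,C \right)} = -6 + C + x$ ($E{\left(x,C \right)} = \left(C + x\right) - 6 = -6 + C + x$)
$G{\left(t,n \right)} = -280$ ($G{\left(t,n \right)} = \left(-6 - 6 + 2\right) 28 = \left(-10\right) 28 = -280$)
$\left(G{\left(2181,1782 \right)} - 2666434\right) \left(4398481 + 3754521\right) = \left(-280 - 2666434\right) \left(4398481 + 3754521\right) = \left(-2666714\right) 8153002 = -21741724575428$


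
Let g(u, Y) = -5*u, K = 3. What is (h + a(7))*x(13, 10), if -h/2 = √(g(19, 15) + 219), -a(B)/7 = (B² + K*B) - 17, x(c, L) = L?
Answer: -3710 - 40*√31 ≈ -3932.7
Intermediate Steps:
a(B) = 119 - 21*B - 7*B² (a(B) = -7*((B² + 3*B) - 17) = -7*(-17 + B² + 3*B) = 119 - 21*B - 7*B²)
h = -4*√31 (h = -2*√(-5*19 + 219) = -2*√(-95 + 219) = -4*√31 ≈ -22.271)
(h + a(7))*x(13, 10) = (-4*√31 + (119 - 21*7 - 7*7²))*10 = (-4*√31 + (119 - 147 - 7*49))*10 = (-4*√31 + (119 - 147 - 343))*10 = (-4*√31 - 371)*10 = (-371 - 4*√31)*10 = -3710 - 40*√31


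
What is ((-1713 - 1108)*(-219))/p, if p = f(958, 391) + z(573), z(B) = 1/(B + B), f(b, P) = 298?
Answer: 101142522/48787 ≈ 2073.1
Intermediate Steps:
z(B) = 1/(2*B)
p = 341509/1146 (p = 298 + (½)/573 = 298 + (½)*(1/573) = 298 + 1/1146 = 341509/1146 ≈ 298.00)
((-1713 - 1108)*(-219))/p = ((-1713 - 1108)*(-219))/(341509/1146) = -2821*(-219)*(1146/341509) = 617799*(1146/341509) = 101142522/48787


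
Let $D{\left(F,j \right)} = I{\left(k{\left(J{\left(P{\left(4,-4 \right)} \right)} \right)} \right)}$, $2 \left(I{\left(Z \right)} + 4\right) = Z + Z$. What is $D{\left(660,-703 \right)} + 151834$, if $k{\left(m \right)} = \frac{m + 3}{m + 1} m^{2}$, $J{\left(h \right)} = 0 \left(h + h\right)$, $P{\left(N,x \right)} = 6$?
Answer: $151830$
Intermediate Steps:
$J{\left(h \right)} = 0$ ($J{\left(h \right)} = 0 \cdot 2 h = 0$)
$k{\left(m \right)} = \frac{m^{2} \left(3 + m\right)}{1 + m}$ ($k{\left(m \right)} = \frac{3 + m}{1 + m} m^{2} = \frac{m^{2} \left(3 + m\right)}{1 + m}$)
$I{\left(Z \right)} = -4 + Z$ ($I{\left(Z \right)} = -4 + \frac{Z + Z}{2} = -4 + \frac{2 Z}{2} = -4 + Z$)
$D{\left(F,j \right)} = -4$ ($D{\left(F,j \right)} = -4 + \frac{0^{2} \left(3 + 0\right)}{1 + 0} = -4 + 0 \cdot 1^{-1} \cdot 3 = -4 + 0 \cdot 1 \cdot 3 = -4 + 0 = -4$)
$D{\left(660,-703 \right)} + 151834 = -4 + 151834 = 151830$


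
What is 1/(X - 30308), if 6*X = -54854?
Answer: -3/118351 ≈ -2.5348e-5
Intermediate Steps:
X = -27427/3 (X = (1/6)*(-54854) = -27427/3 ≈ -9142.3)
1/(X - 30308) = 1/(-27427/3 - 30308) = 1/(-118351/3) = -3/118351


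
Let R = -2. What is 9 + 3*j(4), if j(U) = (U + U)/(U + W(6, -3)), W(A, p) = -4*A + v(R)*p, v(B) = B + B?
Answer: 6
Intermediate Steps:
v(B) = 2*B
W(A, p) = -4*A - 4*p (W(A, p) = -4*A + (2*(-2))*p = -4*A - 4*p)
j(U) = 2*U/(-12 + U) (j(U) = (U + U)/(U + (-4*6 - 4*(-3))) = (2*U)/(U + (-24 + 12)) = (2*U)/(U - 12) = (2*U)/(-12 + U) = 2*U/(-12 + U))
9 + 3*j(4) = 9 + 3*(2*4/(-12 + 4)) = 9 + 3*(2*4/(-8)) = 9 + 3*(2*4*(-⅛)) = 9 + 3*(-1) = 9 - 3 = 6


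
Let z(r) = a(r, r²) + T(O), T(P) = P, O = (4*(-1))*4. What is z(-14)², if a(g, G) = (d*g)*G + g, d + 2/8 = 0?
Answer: 430336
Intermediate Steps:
O = -16 (O = -4*4 = -16)
d = -¼ (d = -¼ + 0 = -¼ ≈ -0.25000)
a(g, G) = g - G*g/4 (a(g, G) = (-g/4)*G + g = -G*g/4 + g = g - G*g/4)
z(r) = -16 + r*(4 - r²)/4 (z(r) = r*(4 - r²)/4 - 16 = -16 + r*(4 - r²)/4)
z(-14)² = (-16 - 14 - ¼*(-14)³)² = (-16 - 14 - ¼*(-2744))² = (-16 - 14 + 686)² = 656² = 430336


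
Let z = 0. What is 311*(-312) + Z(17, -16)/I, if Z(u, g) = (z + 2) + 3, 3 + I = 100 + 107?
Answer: -19794523/204 ≈ -97032.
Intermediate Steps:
I = 204 (I = -3 + (100 + 107) = -3 + 207 = 204)
Z(u, g) = 5 (Z(u, g) = (0 + 2) + 3 = 2 + 3 = 5)
311*(-312) + Z(17, -16)/I = 311*(-312) + 5/204 = -97032 + 5*(1/204) = -97032 + 5/204 = -19794523/204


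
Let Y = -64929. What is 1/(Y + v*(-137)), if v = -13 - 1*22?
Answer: -1/60134 ≈ -1.6630e-5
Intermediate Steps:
v = -35 (v = -13 - 22 = -35)
1/(Y + v*(-137)) = 1/(-64929 - 35*(-137)) = 1/(-64929 + 4795) = 1/(-60134) = -1/60134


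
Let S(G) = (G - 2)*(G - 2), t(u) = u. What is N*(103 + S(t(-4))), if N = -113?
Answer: -15707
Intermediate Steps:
S(G) = (-2 + G)² (S(G) = (-2 + G)*(-2 + G) = (-2 + G)²)
N*(103 + S(t(-4))) = -113*(103 + (-2 - 4)²) = -113*(103 + (-6)²) = -113*(103 + 36) = -113*139 = -15707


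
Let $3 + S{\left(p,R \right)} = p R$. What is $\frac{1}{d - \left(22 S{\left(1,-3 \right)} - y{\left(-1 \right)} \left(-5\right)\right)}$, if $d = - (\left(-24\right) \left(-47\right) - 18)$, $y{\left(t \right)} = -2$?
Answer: $- \frac{1}{968} \approx -0.0010331$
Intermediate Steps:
$S{\left(p,R \right)} = -3 + R p$ ($S{\left(p,R \right)} = -3 + p R = -3 + R p$)
$d = -1110$ ($d = - (1128 - 18) = \left(-1\right) 1110 = -1110$)
$\frac{1}{d - \left(22 S{\left(1,-3 \right)} - y{\left(-1 \right)} \left(-5\right)\right)} = \frac{1}{-1110 - \left(-10 + 22 \left(-3 - 3\right)\right)} = \frac{1}{-1110 + \left(10 - -132\right)} = \frac{1}{-1110 + \left(10 + 132\right)} = \frac{1}{-1110 + 142} = \frac{1}{-968} = - \frac{1}{968}$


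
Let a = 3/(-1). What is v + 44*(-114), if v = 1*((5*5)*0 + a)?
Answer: -5019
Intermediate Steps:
a = -3 (a = 3*(-1) = -3)
v = -3 (v = 1*((5*5)*0 - 3) = 1*(25*0 - 3) = 1*(0 - 3) = 1*(-3) = -3)
v + 44*(-114) = -3 + 44*(-114) = -3 - 5016 = -5019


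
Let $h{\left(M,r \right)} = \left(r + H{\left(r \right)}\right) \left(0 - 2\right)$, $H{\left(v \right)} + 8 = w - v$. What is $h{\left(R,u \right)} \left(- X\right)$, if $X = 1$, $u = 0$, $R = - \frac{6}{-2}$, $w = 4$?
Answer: $-8$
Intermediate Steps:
$R = 3$ ($R = \left(-6\right) \left(- \frac{1}{2}\right) = 3$)
$H{\left(v \right)} = -4 - v$ ($H{\left(v \right)} = -8 - \left(-4 + v\right) = -4 - v$)
$h{\left(M,r \right)} = 8$ ($h{\left(M,r \right)} = \left(r - \left(4 + r\right)\right) \left(0 - 2\right) = \left(-4\right) \left(-2\right) = 8$)
$h{\left(R,u \right)} \left(- X\right) = 8 \left(\left(-1\right) 1\right) = 8 \left(-1\right) = -8$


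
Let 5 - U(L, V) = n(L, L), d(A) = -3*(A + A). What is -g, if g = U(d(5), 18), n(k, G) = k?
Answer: -35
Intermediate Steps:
d(A) = -6*A
U(L, V) = 5 - L
g = 35 (g = 5 - (-6)*5 = 5 - 1*(-30) = 5 + 30 = 35)
-g = -1*35 = -35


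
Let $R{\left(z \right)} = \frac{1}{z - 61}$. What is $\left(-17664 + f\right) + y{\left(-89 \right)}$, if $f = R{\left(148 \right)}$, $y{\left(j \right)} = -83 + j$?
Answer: $- \frac{1551731}{87} \approx -17836.0$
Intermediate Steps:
$R{\left(z \right)} = \frac{1}{-61 + z}$
$f = \frac{1}{87}$ ($f = \frac{1}{-61 + 148} = \frac{1}{87} \approx 0.011494$)
$\left(-17664 + f\right) + y{\left(-89 \right)} = \left(-17664 + \frac{1}{87}\right) - 172 = - \frac{1536767}{87} - 172 = - \frac{1551731}{87}$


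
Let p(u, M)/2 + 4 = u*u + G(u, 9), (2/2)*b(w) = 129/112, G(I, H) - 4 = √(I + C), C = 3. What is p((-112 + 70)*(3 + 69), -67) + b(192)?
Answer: 2048385153/112 + 2*I*√3021 ≈ 1.8289e+7 + 109.93*I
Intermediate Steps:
G(I, H) = 4 + √(3 + I) (G(I, H) = 4 + √(I + 3) = 4 + √(3 + I))
b(w) = 129/112
p(u, M) = 2*u² + 2*√(3 + u) (p(u, M) = -8 + 2*(u*u + (4 + √(3 + u))) = -8 + 2*(u² + (4 + √(3 + u))) = -8 + 2*(4 + u² + √(3 + u)) = -8 + (8 + 2*u² + 2*√(3 + u)) = 2*u² + 2*√(3 + u))
p((-112 + 70)*(3 + 69), -67) + b(192) = (2*((-112 + 70)*(3 + 69))² + 2*√(3 + (-112 + 70)*(3 + 69))) + 129/112 = (2*(-42*72)² + 2*√(3 - 42*72)) + 129/112 = (2*(-3024)² + 2*√(3 - 3024)) + 129/112 = (2*9144576 + 2*√(-3021)) + 129/112 = (18289152 + 2*(I*√3021)) + 129/112 = (18289152 + 2*I*√3021) + 129/112 = 2048385153/112 + 2*I*√3021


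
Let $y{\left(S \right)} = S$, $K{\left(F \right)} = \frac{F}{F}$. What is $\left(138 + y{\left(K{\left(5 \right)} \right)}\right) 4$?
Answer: $556$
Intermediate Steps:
$K{\left(F \right)} = 1$
$\left(138 + y{\left(K{\left(5 \right)} \right)}\right) 4 = \left(138 + 1\right) 4 = 139 \cdot 4 = 556$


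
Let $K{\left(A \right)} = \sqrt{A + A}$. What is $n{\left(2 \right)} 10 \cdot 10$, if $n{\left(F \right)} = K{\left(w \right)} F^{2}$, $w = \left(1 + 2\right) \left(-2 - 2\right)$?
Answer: $800 i \sqrt{6} \approx 1959.6 i$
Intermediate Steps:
$w = -12$ ($w = 3 \left(-4\right) = -12$)
$K{\left(A \right)} = \sqrt{2} \sqrt{A}$ ($K{\left(A \right)} = \sqrt{2 A} = \sqrt{2} \sqrt{A}$)
$n{\left(F \right)} = 2 i \sqrt{6} F^{2}$ ($n{\left(F \right)} = \sqrt{2} \sqrt{-12} F^{2} = \sqrt{2} \cdot 2 i \sqrt{3} F^{2} = 2 i \sqrt{6} F^{2}$)
$n{\left(2 \right)} 10 \cdot 10 = 2 i \sqrt{6} \cdot 2^{2} \cdot 10 \cdot 10 = 2 i \sqrt{6} \cdot 4 \cdot 10 \cdot 10 = 8 i \sqrt{6} \cdot 10 \cdot 10 = 80 i \sqrt{6} \cdot 10 = 800 i \sqrt{6}$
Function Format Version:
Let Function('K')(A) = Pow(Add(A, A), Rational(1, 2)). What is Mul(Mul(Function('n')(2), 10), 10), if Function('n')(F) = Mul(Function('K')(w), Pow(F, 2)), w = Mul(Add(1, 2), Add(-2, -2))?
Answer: Mul(800, I, Pow(6, Rational(1, 2))) ≈ Mul(1959.6, I)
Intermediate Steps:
w = -12 (w = Mul(3, -4) = -12)
Function('K')(A) = Mul(Pow(2, Rational(1, 2)), Pow(A, Rational(1, 2))) (Function('K')(A) = Pow(Mul(2, A), Rational(1, 2)) = Mul(Pow(2, Rational(1, 2)), Pow(A, Rational(1, 2))))
Function('n')(F) = Mul(2, I, Pow(6, Rational(1, 2)), Pow(F, 2)) (Function('n')(F) = Mul(Mul(Pow(2, Rational(1, 2)), Pow(-12, Rational(1, 2))), Pow(F, 2)) = Mul(Mul(Pow(2, Rational(1, 2)), Mul(2, I, Pow(3, Rational(1, 2)))), Pow(F, 2)) = Mul(Mul(2, I, Pow(6, Rational(1, 2))), Pow(F, 2)) = Mul(2, I, Pow(6, Rational(1, 2)), Pow(F, 2)))
Mul(Mul(Function('n')(2), 10), 10) = Mul(Mul(Mul(2, I, Pow(6, Rational(1, 2)), Pow(2, 2)), 10), 10) = Mul(Mul(Mul(2, I, Pow(6, Rational(1, 2)), 4), 10), 10) = Mul(Mul(Mul(8, I, Pow(6, Rational(1, 2))), 10), 10) = Mul(Mul(80, I, Pow(6, Rational(1, 2))), 10) = Mul(800, I, Pow(6, Rational(1, 2)))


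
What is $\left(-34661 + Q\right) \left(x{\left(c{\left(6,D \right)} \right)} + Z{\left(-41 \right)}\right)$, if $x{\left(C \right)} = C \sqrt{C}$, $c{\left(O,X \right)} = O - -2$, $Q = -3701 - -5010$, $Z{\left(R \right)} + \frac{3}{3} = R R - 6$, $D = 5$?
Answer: $-55831248 - 533632 \sqrt{2} \approx -5.6586 \cdot 10^{7}$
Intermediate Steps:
$Z{\left(R \right)} = -7 + R^{2}$ ($Z{\left(R \right)} = -1 + \left(R R - 6\right) = -1 + \left(R^{2} - 6\right) = -1 + \left(-6 + R^{2}\right) = -7 + R^{2}$)
$Q = 1309$ ($Q = -3701 + 5010 = 1309$)
$c{\left(O,X \right)} = 2 + O$ ($c{\left(O,X \right)} = O + 2 = 2 + O$)
$x{\left(C \right)} = C^{\frac{3}{2}}$
$\left(-34661 + Q\right) \left(x{\left(c{\left(6,D \right)} \right)} + Z{\left(-41 \right)}\right) = \left(-34661 + 1309\right) \left(\left(2 + 6\right)^{\frac{3}{2}} - \left(7 - \left(-41\right)^{2}\right)\right) = - 33352 \left(8^{\frac{3}{2}} + \left(-7 + 1681\right)\right) = - 33352 \left(16 \sqrt{2} + 1674\right) = - 33352 \left(1674 + 16 \sqrt{2}\right) = -55831248 - 533632 \sqrt{2}$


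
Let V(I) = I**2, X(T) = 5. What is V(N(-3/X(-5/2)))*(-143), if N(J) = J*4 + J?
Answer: -1287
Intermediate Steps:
N(J) = 5*J (N(J) = 4*J + J = 5*J)
V(N(-3/X(-5/2)))*(-143) = (5*(-3/5))**2*(-143) = (-3)**2*(-143) = 9*(-143) = -1287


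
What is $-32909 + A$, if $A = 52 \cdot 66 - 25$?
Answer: $-29502$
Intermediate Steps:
$A = 3407$ ($A = 3432 - 25 = 3407$)
$-32909 + A = -32909 + 3407 = -29502$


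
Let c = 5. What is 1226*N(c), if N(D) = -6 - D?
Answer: -13486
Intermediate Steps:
1226*N(c) = 1226*(-6 - 1*5) = 1226*(-6 - 5) = 1226*(-11) = -13486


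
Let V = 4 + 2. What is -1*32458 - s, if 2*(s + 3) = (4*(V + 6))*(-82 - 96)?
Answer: -28183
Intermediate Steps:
V = 6
s = -4275 (s = -3 + ((4*(6 + 6))*(-82 - 96))/2 = -3 + ((4*12)*(-178))/2 = -3 + (48*(-178))/2 = -3 + (1/2)*(-8544) = -3 - 4272 = -4275)
-1*32458 - s = -1*32458 - 1*(-4275) = -32458 + 4275 = -28183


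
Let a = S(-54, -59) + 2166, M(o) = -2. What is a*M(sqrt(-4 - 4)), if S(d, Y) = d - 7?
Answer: -4210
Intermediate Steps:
S(d, Y) = -7 + d
a = 2105 (a = (-7 - 54) + 2166 = -61 + 2166 = 2105)
a*M(sqrt(-4 - 4)) = 2105*(-2) = -4210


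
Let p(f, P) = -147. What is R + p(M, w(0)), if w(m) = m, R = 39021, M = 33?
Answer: 38874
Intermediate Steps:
R + p(M, w(0)) = 39021 - 147 = 38874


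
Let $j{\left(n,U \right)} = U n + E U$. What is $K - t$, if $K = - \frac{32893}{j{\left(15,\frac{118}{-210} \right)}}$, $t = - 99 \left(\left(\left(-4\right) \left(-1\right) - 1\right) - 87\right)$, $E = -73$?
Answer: $- \frac{31911117}{3422} \approx -9325.3$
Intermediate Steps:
$j{\left(n,U \right)} = - 73 U + U n$ ($j{\left(n,U \right)} = U n - 73 U = - 73 U + U n$)
$t = 8316$ ($t = - 99 \left(\left(4 - 1\right) - 87\right) = - 99 \left(3 - 87\right) = \left(-99\right) \left(-84\right) = 8316$)
$K = - \frac{3453765}{3422}$ ($K = - \frac{32893}{\frac{118}{-210} \left(-73 + 15\right)} = - \frac{32893}{118 \left(- \frac{1}{210}\right) \left(-58\right)} = - \frac{32893}{\left(- \frac{59}{105}\right) \left(-58\right)} = - \frac{32893}{\frac{3422}{105}} = \left(-32893\right) \frac{105}{3422} = - \frac{3453765}{3422} \approx -1009.3$)
$K - t = - \frac{3453765}{3422} - 8316 = - \frac{31911117}{3422}$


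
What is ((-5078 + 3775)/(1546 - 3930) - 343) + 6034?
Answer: 13568647/2384 ≈ 5691.5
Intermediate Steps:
((-5078 + 3775)/(1546 - 3930) - 343) + 6034 = (-1303/(-2384) - 343) + 6034 = (-1303*(-1/2384) - 343) + 6034 = (1303/2384 - 343) + 6034 = -816409/2384 + 6034 = 13568647/2384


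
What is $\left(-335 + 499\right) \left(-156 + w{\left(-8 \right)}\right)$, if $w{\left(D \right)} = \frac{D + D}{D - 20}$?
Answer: $- \frac{178432}{7} \approx -25490.0$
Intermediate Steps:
$w{\left(D \right)} = \frac{2 D}{-20 + D}$
$\left(-335 + 499\right) \left(-156 + w{\left(-8 \right)}\right) = \left(-335 + 499\right) \left(-156 + 2 \left(-8\right) \frac{1}{-20 - 8}\right) = 164 \left(-156 + 2 \left(-8\right) \frac{1}{-28}\right) = 164 \left(-156 + 2 \left(-8\right) \left(- \frac{1}{28}\right)\right) = 164 \left(-156 + \frac{4}{7}\right) = 164 \left(- \frac{1088}{7}\right) = - \frac{178432}{7}$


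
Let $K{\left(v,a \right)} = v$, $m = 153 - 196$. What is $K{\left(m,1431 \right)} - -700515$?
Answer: $700472$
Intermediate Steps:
$m = -43$
$K{\left(m,1431 \right)} - -700515 = -43 - -700515 = -43 + 700515 = 700472$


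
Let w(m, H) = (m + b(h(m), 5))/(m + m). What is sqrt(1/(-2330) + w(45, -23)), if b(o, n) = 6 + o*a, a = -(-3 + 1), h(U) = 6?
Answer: sqrt(37979)/233 ≈ 0.83640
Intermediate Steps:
a = 2 (a = -1*(-2) = 2)
b(o, n) = 6 + 2*o (b(o, n) = 6 + o*2 = 6 + 2*o)
w(m, H) = (18 + m)/(2*m) (w(m, H) = (m + (6 + 2*6))/(m + m) = (m + (6 + 12))/((2*m)) = (m + 18)*(1/(2*m)) = (18 + m)*(1/(2*m)) = (18 + m)/(2*m))
sqrt(1/(-2330) + w(45, -23)) = sqrt(1/(-2330) + (1/2)*(18 + 45)/45) = sqrt(-1/2330 + (1/2)*(1/45)*63) = sqrt(-1/2330 + 7/10) = sqrt(163/233) = sqrt(37979)/233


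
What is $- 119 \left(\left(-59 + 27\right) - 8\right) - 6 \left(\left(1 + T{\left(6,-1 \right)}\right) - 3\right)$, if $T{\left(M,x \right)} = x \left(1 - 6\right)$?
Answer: $4742$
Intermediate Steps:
$T{\left(M,x \right)} = - 5 x$ ($T{\left(M,x \right)} = x \left(1 - 6\right) = x \left(-5\right) = - 5 x$)
$- 119 \left(\left(-59 + 27\right) - 8\right) - 6 \left(\left(1 + T{\left(6,-1 \right)}\right) - 3\right) = - 119 \left(\left(-59 + 27\right) - 8\right) - 6 \left(\left(1 - -5\right) - 3\right) = - 119 \left(-32 - 8\right) - 6 \left(\left(1 + 5\right) - 3\right) = \left(-119\right) \left(-40\right) - 6 \left(6 - 3\right) = 4760 - 18 = 4742$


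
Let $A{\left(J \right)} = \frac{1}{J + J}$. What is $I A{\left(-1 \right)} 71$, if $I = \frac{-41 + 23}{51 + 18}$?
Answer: $\frac{213}{23} \approx 9.2609$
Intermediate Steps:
$A{\left(J \right)} = \frac{1}{2 J}$
$I = - \frac{6}{23}$ ($I = - \frac{18}{69} = \left(-18\right) \frac{1}{69} = - \frac{6}{23} \approx -0.26087$)
$I A{\left(-1 \right)} 71 = - \frac{6 \frac{1}{2 \left(-1\right)}}{23} \cdot 71 = - \frac{6 \cdot \frac{1}{2} \left(-1\right)}{23} \cdot 71 = \left(- \frac{6}{23}\right) \left(- \frac{1}{2}\right) 71 = \frac{3}{23} \cdot 71 = \frac{213}{23}$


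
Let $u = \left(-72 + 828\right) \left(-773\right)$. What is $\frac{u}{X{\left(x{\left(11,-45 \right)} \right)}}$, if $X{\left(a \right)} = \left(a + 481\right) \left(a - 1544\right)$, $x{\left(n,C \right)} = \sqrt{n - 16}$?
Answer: $\frac{3444498822}{4377483281} - \frac{4930194 i \sqrt{5}}{4377483281} \approx 0.78687 - 0.0025184 i$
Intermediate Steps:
$x{\left(n,C \right)} = \sqrt{-16 + n}$
$X{\left(a \right)} = \left(-1544 + a\right) \left(481 + a\right)$ ($X{\left(a \right)} = \left(481 + a\right) \left(-1544 + a\right) = \left(-1544 + a\right) \left(481 + a\right)$)
$u = -584388$ ($u = 756 \left(-773\right) = -584388$)
$\frac{u}{X{\left(x{\left(11,-45 \right)} \right)}} = - \frac{584388}{-742664 + \left(\sqrt{-16 + 11}\right)^{2} - 1063 \sqrt{-16 + 11}} = - \frac{584388}{-742664 + \left(\sqrt{-5}\right)^{2} - 1063 \sqrt{-5}} = - \frac{584388}{-742664 + \left(i \sqrt{5}\right)^{2} - 1063 i \sqrt{5}} = - \frac{584388}{-742664 - 5 - 1063 i \sqrt{5}} = - \frac{584388}{-742669 - 1063 i \sqrt{5}}$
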